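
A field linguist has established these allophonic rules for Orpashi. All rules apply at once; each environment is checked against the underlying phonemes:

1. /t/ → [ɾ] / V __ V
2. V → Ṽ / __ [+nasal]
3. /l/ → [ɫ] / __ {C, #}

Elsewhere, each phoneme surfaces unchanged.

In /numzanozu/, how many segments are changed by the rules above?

Segments that undergo a rule: /u/ → [ũ] (rule 2); /a/ → [ã] (rule 2).
All other segments surface unchanged.

2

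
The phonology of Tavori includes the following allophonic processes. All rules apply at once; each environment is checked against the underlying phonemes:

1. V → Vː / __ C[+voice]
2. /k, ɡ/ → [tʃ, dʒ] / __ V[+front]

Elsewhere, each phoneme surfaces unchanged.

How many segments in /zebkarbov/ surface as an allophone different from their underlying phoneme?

3

Segments that undergo a rule: /e/ → [eː] (rule 1); /a/ → [aː] (rule 1); /o/ → [oː] (rule 1).
All other segments surface unchanged.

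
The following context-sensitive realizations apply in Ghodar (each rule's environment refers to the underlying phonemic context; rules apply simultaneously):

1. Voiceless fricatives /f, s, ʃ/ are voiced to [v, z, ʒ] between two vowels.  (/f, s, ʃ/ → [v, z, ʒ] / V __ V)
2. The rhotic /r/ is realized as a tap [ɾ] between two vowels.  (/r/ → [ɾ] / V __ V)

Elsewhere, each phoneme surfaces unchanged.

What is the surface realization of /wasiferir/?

[waziveɾir]

/w/ (word-initial): no rule targets it → [w].
/a/ (between /w/ and /s/) is unaffected → [a].
/s/ meets the environment for rule 1 (between two vowels) → [z].
/i/ (between /s/ and /f/): no rule targets it → [i].
Rule 1 applies to /f/ (between /i/ and /e/: between two vowels) → [v].
/e/ (between /f/ and /r/): no rule targets it → [e].
/r/ meets the environment for rule 2 (between two vowels) → [ɾ].
/i/ — not in any rule's target class → [i].
/r/ (word-final) fails the environment for rule 2, so it stays [r].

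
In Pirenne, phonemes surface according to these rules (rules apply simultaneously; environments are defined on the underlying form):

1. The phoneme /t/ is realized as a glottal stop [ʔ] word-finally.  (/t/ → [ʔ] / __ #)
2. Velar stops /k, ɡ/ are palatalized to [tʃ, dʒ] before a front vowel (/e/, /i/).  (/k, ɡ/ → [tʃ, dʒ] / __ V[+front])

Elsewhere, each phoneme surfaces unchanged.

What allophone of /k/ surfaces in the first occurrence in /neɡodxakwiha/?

[k]

/k/ (between /a/ and /w/) is in the target of rule 2 but the environment (before a front vowel) is not met → [k].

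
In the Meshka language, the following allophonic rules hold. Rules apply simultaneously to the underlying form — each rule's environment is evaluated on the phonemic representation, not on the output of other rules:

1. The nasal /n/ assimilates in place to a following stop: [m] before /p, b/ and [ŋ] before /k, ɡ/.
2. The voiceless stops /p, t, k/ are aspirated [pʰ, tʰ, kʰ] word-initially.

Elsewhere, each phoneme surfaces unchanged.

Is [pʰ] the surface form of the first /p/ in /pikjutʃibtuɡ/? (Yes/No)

/p/ (word-initial): word-initially, so rule 2 applies → [pʰ].
The actual realization is [pʰ], which matches [pʰ].

Yes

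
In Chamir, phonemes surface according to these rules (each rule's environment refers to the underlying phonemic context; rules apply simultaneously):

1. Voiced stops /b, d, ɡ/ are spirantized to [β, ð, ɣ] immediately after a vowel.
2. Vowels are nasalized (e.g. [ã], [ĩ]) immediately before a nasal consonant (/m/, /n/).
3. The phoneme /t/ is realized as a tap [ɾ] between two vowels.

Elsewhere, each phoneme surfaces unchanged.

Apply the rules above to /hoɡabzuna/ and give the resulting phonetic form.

[hoɣaβzũna]

/h/ stays [h].
/o/ (between /h/ and /ɡ/) fails the environment for rule 2, so it stays [o].
/ɡ/ meets the environment for rule 1 (immediately after a vowel) → [ɣ].
/a/ (between /ɡ/ and /b/) fails the environment for rule 2, so it stays [a].
/b/ (between /a/ and /z/): immediately after a vowel, so rule 1 applies → [β].
/z/ stays [z].
/u/ (between /z/ and /n/): before a nasal consonant, so rule 2 applies → [ũ].
/n/ — not in any rule's target class → [n].
/a/ (word-final) is in the target of rule 2 but the environment (before a nasal consonant) is not met → [a].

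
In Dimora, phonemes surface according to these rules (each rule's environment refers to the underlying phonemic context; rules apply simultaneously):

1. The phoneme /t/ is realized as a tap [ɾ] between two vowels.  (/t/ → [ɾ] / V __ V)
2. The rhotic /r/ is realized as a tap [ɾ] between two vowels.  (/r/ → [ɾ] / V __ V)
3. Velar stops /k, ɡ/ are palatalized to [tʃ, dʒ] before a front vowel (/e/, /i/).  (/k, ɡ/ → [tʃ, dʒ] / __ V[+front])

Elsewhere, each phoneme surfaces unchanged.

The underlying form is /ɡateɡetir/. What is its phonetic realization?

[ɡaɾedʒeɾir]

/ɡ/ (word-initial) fails the environment for rule 3, so it stays [ɡ].
/a/ (between /ɡ/ and /t/) is unaffected → [a].
/t/ meets the environment for rule 1 (between two vowels) → [ɾ].
/e/ — not in any rule's target class → [e].
/ɡ/ (between /e/ and /e/): before a front vowel, so rule 3 applies → [dʒ].
/e/ stays [e].
/t/ — between /e/ and /i/, between two vowels — surfaces as [ɾ] (rule 1).
/i/ (between /t/ and /r/) is unaffected → [i].
/r/ (word-final) fails the environment for rule 2, so it stays [r].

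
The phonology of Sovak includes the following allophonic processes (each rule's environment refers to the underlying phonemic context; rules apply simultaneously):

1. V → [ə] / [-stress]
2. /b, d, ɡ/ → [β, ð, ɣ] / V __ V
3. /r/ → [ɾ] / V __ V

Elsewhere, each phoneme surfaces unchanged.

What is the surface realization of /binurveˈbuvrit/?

/b/ (word-initial): rule 2 targets it, but not between two vowels → unchanged [b].
/i/ (between /b/ and /n/): in an unstressed syllable, so rule 1 applies → [ə].
/u/ meets the environment for rule 1 (in an unstressed syllable) → [ə].
/r/ — between /u/ and /v/; rule 3 does not apply here → [r].
/e/ (between /v/ and /b/) occurs in an unstressed syllable → [ə] by rule 1.
/b/ meets the environment for rule 2 (between two vowels) → [β].
/u/ — between /b/ and /v/; rule 1 does not apply here → [u].
/r/ (between /v/ and /i/) is in the target of rule 3 but the environment (between two vowels) is not met → [r].
Rule 1 applies to /i/ (between /r/ and /t/: in an unstressed syllable) → [ə].

[bənərvəˈβuvrət]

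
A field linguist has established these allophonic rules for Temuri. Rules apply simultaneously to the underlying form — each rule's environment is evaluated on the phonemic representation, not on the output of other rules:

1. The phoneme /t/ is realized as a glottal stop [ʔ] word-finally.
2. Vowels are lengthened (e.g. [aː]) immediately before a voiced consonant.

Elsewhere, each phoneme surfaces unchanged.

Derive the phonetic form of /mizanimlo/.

/i/ meets the environment for rule 2 (before a voiced consonant) → [iː].
/a/ (between /z/ and /n/) occurs before a voiced consonant → [aː] by rule 2.
/i/ meets the environment for rule 2 (before a voiced consonant) → [iː].
/o/ — word-final; rule 2 does not apply here → [o].

[miːzaːniːmlo]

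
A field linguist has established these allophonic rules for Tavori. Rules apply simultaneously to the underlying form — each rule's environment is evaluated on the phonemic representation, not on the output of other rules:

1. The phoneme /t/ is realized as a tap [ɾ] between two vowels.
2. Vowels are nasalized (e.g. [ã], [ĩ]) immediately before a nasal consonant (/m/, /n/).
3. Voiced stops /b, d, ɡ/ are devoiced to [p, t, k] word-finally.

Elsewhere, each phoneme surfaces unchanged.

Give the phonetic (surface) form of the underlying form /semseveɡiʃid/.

/e/ (between /s/ and /m/): before a nasal consonant, so rule 2 applies → [ẽ].
/e/ (between /s/ and /v/): rule 2 targets it, but not before a nasal consonant → unchanged [e].
/e/ — between /v/ and /ɡ/; rule 2 does not apply here → [e].
/ɡ/ (between /e/ and /i/) fails the environment for rule 3, so it stays [ɡ].
/i/ (between /ɡ/ and /ʃ/) fails the environment for rule 2, so it stays [i].
/i/ (between /ʃ/ and /d/): rule 2 targets it, but not before a nasal consonant → unchanged [i].
/d/ meets the environment for rule 3 (word-finally) → [t].

[sẽmseveɡiʃit]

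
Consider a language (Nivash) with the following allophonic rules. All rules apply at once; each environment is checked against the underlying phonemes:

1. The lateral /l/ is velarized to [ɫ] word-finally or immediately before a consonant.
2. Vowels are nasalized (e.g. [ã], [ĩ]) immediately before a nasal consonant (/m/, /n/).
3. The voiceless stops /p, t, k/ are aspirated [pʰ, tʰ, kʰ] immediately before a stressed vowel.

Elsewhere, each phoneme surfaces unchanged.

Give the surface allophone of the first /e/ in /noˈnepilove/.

/e/ — between /n/ and /p/; rule 2 does not apply here → [e].

[e]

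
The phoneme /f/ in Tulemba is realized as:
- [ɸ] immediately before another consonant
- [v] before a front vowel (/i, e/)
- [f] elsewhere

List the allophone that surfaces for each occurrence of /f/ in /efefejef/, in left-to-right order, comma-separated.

[v], [v], [f]

Occurrence 1 (position 2): before a front vowel (/i, e/) → [v].
Occurrence 2 (position 4): before a front vowel (/i, e/) → [v].
Occurrence 3 (position 8): no conditioning environment matches → elsewhere allophone [f].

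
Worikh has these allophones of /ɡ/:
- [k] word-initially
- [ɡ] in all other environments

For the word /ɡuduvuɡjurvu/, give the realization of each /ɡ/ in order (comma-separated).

[k], [ɡ]

Occurrence 1 (position 1): word-initially → [k].
Occurrence 2 (position 7): no conditioning environment matches → elsewhere allophone [ɡ].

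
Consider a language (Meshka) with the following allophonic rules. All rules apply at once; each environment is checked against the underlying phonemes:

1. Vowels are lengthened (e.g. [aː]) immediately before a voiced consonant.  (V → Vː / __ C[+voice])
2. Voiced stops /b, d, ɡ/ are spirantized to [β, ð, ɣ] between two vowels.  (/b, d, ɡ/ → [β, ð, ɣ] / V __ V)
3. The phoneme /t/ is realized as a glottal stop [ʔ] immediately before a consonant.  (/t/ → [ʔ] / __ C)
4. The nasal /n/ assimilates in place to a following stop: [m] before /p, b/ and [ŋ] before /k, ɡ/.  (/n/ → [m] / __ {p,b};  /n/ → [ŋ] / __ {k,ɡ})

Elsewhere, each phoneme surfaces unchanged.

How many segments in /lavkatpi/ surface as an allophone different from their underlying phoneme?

Segments that undergo a rule: /a/ → [aː] (rule 1); /t/ → [ʔ] (rule 3).
All other segments surface unchanged.

2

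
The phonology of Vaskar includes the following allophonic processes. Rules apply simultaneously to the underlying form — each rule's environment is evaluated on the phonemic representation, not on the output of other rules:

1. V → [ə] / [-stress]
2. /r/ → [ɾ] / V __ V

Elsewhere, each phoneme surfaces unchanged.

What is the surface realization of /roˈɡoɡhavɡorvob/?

/r/ (word-initial) fails the environment for rule 2, so it stays [r].
/o/ (between /r/ and /ɡ/) occurs in an unstressed syllable → [ə] by rule 1.
/o/ (between /ɡ/ and /ɡ/) is in the target of rule 1 but the environment (in an unstressed syllable) is not met → [o].
/a/ meets the environment for rule 1 (in an unstressed syllable) → [ə].
/o/ meets the environment for rule 1 (in an unstressed syllable) → [ə].
/r/ (between /o/ and /v/) fails the environment for rule 2, so it stays [r].
Rule 1 applies to /o/ (between /v/ and /b/: in an unstressed syllable) → [ə].

[rəˈɡoɡhəvɡərvəb]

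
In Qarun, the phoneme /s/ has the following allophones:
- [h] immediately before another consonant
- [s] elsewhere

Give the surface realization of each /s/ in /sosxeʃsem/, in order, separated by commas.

Occurrence 1 (position 1): no conditioning environment matches → elsewhere allophone [s].
Occurrence 2 (position 3): immediately before another consonant → [h].
Occurrence 3 (position 7): no conditioning environment matches → elsewhere allophone [s].

[s], [h], [s]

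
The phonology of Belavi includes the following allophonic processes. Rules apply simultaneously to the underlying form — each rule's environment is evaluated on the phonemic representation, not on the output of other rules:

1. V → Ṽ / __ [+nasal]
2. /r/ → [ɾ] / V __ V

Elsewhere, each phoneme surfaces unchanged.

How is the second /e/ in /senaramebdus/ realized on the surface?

/e/ (between /m/ and /b/) fails the environment for rule 1, so it stays [e].

[e]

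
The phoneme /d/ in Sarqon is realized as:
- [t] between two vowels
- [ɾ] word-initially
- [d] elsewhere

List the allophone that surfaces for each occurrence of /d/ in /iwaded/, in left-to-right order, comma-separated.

[t], [d]

Occurrence 1 (position 4): between two vowels → [t].
Occurrence 2 (position 6): no conditioning environment matches → elsewhere allophone [d].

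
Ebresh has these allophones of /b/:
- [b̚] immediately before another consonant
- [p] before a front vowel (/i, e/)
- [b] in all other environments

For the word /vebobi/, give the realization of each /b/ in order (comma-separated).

Occurrence 1 (position 3): no conditioning environment matches → elsewhere allophone [b].
Occurrence 2 (position 5): before a front vowel (/i, e/) → [p].

[b], [p]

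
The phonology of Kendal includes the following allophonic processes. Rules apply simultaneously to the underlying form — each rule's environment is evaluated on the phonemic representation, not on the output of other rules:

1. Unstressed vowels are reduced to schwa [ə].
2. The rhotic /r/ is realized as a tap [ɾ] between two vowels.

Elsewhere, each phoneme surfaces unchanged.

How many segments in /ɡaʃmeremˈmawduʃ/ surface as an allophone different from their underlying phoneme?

Segments that undergo a rule: /a/ → [ə] (rule 1); /e/ → [ə] (rule 1); /r/ → [ɾ] (rule 2); /e/ → [ə] (rule 1); /u/ → [ə] (rule 1).
All other segments surface unchanged.

5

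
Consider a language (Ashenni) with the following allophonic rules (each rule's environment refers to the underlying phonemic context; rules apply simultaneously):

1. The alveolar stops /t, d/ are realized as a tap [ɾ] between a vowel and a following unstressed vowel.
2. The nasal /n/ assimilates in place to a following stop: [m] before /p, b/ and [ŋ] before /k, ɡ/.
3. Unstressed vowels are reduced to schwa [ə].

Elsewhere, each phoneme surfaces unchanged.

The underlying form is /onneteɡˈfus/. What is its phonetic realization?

[ənnəɾəɡˈfus]

/o/ meets the environment for rule 3 (in an unstressed syllable) → [ə].
/n/ (between /o/ and /n/): rule 2 targets it, but not before a labial or velar stop → unchanged [n].
/n/ (between /n/ and /e/) fails the environment for rule 2, so it stays [n].
/e/ (between /n/ and /t/) occurs in an unstressed syllable → [ə] by rule 3.
/t/ (between /e/ and /e/): between a vowel and a following unstressed vowel, so rule 1 applies → [ɾ].
/e/ — between /t/ and /ɡ/, in an unstressed syllable — surfaces as [ə] (rule 3).
/ɡ/ (between /e/ and /f/): no rule targets it → [ɡ].
/f/ (between /ɡ/ and /u/) is unaffected → [f].
/u/ (between /f/ and /s/): rule 3 targets it, but not in an unstressed syllable → unchanged [u].
/s/ stays [s].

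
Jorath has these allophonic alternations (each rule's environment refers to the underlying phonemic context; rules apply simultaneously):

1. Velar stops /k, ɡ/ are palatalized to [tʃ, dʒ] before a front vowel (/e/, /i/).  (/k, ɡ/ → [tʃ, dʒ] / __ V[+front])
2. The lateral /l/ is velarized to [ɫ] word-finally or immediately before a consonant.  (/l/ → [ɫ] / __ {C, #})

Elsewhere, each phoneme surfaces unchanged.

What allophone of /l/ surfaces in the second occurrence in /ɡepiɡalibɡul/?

[ɫ]

/l/ (word-final): word-finally or immediately before a consonant, so rule 2 applies → [ɫ].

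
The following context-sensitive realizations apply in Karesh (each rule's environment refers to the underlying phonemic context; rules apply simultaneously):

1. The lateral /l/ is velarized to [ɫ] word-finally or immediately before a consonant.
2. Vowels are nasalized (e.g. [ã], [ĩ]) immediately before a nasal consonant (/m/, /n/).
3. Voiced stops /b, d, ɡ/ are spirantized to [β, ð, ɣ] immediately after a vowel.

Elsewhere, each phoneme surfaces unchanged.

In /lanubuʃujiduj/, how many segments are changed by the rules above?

Segments that undergo a rule: /a/ → [ã] (rule 2); /b/ → [β] (rule 3); /d/ → [ð] (rule 3).
All other segments surface unchanged.

3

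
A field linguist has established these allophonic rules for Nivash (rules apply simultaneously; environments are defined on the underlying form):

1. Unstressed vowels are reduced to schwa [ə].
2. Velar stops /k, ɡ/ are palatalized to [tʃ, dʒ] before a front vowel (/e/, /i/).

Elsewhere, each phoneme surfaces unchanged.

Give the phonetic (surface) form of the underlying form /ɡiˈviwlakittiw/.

[dʒəˈviwlətʃəttəw]

/ɡ/ (word-initial): before a front vowel, so rule 2 applies → [dʒ].
/i/ (between /ɡ/ and /v/) occurs in an unstressed syllable → [ə] by rule 1.
/v/ stays [v].
/i/ (between /v/ and /w/): rule 1 targets it, but not in an unstressed syllable → unchanged [i].
/w/ (between /i/ and /l/) is unaffected → [w].
/l/ (between /w/ and /a/): no rule targets it → [l].
/a/ meets the environment for rule 1 (in an unstressed syllable) → [ə].
/k/ (between /a/ and /i/) occurs before a front vowel → [tʃ] by rule 2.
/i/ (between /k/ and /t/): in an unstressed syllable, so rule 1 applies → [ə].
/t/ stays [t].
/t/ (between /t/ and /i/): no rule targets it → [t].
/i/ (between /t/ and /w/): in an unstressed syllable, so rule 1 applies → [ə].
/w/ stays [w].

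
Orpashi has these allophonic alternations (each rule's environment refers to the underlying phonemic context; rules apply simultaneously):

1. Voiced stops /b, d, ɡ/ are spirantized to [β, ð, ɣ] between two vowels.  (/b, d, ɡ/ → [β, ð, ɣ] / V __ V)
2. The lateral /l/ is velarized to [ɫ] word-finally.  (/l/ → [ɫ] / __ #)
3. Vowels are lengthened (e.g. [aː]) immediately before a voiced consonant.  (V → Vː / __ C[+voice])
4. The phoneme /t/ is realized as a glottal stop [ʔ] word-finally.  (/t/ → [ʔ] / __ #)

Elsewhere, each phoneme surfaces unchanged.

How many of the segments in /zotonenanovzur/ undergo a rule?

5

Segments that undergo a rule: /o/ → [oː] (rule 3); /e/ → [eː] (rule 3); /a/ → [aː] (rule 3); /o/ → [oː] (rule 3); /u/ → [uː] (rule 3).
All other segments surface unchanged.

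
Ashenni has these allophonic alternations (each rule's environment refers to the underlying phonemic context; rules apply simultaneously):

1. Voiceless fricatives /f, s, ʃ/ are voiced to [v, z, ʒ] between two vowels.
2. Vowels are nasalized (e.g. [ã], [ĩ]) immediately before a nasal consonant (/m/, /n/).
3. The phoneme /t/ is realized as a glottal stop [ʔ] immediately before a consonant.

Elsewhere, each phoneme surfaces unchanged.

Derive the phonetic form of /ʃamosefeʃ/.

[ʃãmozeveʃ]

/ʃ/ (word-initial) is in the target of rule 1 but the environment (between two vowels) is not met → [ʃ].
/a/ — between /ʃ/ and /m/, before a nasal consonant — surfaces as [ã] (rule 2).
/m/ — not in any rule's target class → [m].
/o/ (between /m/ and /s/) fails the environment for rule 2, so it stays [o].
/s/ (between /o/ and /e/): between two vowels, so rule 1 applies → [z].
/e/ (between /s/ and /f/) fails the environment for rule 2, so it stays [e].
/f/ meets the environment for rule 1 (between two vowels) → [v].
/e/ — between /f/ and /ʃ/; rule 2 does not apply here → [e].
/ʃ/ — word-final; rule 1 does not apply here → [ʃ].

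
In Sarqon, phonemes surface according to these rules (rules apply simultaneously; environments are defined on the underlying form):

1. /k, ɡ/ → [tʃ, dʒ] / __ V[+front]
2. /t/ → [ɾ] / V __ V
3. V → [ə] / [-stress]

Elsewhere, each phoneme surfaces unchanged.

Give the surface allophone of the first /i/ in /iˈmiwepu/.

/i/ — word-initial, in an unstressed syllable — surfaces as [ə] (rule 3).

[ə]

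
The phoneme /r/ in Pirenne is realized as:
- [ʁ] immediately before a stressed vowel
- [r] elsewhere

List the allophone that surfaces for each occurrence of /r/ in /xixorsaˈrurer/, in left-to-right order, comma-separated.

Occurrence 1 (position 5): no conditioning environment matches → elsewhere allophone [r].
Occurrence 2 (position 8): immediately before a stressed vowel → [ʁ].
Occurrence 3 (position 10): no conditioning environment matches → elsewhere allophone [r].
Occurrence 4 (position 12): no conditioning environment matches → elsewhere allophone [r].

[r], [ʁ], [r], [r]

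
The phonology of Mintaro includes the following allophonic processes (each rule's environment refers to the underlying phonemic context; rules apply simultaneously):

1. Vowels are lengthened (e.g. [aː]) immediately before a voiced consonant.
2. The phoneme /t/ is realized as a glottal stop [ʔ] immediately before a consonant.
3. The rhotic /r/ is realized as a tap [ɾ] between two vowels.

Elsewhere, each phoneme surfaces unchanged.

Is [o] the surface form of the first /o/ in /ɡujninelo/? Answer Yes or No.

/o/ — word-final; rule 1 does not apply here → [o].
The actual realization is [o], which matches [o].

Yes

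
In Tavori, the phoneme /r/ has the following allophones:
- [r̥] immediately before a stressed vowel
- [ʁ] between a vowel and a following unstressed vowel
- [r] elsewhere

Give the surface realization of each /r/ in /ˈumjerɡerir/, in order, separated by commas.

[r], [ʁ], [r]

Occurrence 1 (position 5): no conditioning environment matches → elsewhere allophone [r].
Occurrence 2 (position 8): between a vowel and a following unstressed vowel → [ʁ].
Occurrence 3 (position 10): no conditioning environment matches → elsewhere allophone [r].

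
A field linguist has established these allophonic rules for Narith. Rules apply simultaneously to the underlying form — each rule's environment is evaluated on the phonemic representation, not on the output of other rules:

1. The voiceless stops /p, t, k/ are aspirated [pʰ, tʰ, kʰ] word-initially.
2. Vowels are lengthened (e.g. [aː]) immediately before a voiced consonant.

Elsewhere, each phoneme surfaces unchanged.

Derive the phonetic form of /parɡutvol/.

[pʰaːrɡutvoːl]

/p/ (word-initial): word-initially, so rule 1 applies → [pʰ].
/a/ (between /p/ and /r/): before a voiced consonant, so rule 2 applies → [aː].
/u/ (between /ɡ/ and /t/) is in the target of rule 2 but the environment (before a voiced consonant) is not met → [u].
/t/ (between /u/ and /v/) is in the target of rule 1 but the environment (word-initially) is not met → [t].
/o/ (between /v/ and /l/): before a voiced consonant, so rule 2 applies → [oː].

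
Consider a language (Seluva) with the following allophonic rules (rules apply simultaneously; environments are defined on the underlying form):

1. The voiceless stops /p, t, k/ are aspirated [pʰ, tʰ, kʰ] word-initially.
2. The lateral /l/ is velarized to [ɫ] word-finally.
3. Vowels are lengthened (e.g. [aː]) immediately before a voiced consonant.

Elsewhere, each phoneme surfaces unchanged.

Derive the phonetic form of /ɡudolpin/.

[ɡuːdoːlpiːn]

/ɡ/ (word-initial) is unaffected → [ɡ].
Rule 3 applies to /u/ (between /ɡ/ and /d/: before a voiced consonant) → [uː].
/d/ — not in any rule's target class → [d].
/o/ meets the environment for rule 3 (before a voiced consonant) → [oː].
/l/ (between /o/ and /p/) is in the target of rule 2 but the environment (word-finally) is not met → [l].
/p/ — between /l/ and /i/; rule 1 does not apply here → [p].
/i/ meets the environment for rule 3 (before a voiced consonant) → [iː].
/n/ — not in any rule's target class → [n].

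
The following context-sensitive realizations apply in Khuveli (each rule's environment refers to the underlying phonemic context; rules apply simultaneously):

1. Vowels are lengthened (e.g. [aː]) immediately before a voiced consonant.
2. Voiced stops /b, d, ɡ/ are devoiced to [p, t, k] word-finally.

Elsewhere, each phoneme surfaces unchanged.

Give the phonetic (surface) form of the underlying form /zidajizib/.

/z/ — not in any rule's target class → [z].
/i/ meets the environment for rule 1 (before a voiced consonant) → [iː].
/d/ (between /i/ and /a/): rule 2 targets it, but not word-finally → unchanged [d].
/a/ meets the environment for rule 1 (before a voiced consonant) → [aː].
/j/ (between /a/ and /i/): no rule targets it → [j].
/i/ meets the environment for rule 1 (before a voiced consonant) → [iː].
/z/ (between /i/ and /i/): no rule targets it → [z].
/i/ (between /z/ and /b/) occurs before a voiced consonant → [iː] by rule 1.
/b/ (word-final) occurs word-finally → [p] by rule 2.

[ziːdaːjiːziːp]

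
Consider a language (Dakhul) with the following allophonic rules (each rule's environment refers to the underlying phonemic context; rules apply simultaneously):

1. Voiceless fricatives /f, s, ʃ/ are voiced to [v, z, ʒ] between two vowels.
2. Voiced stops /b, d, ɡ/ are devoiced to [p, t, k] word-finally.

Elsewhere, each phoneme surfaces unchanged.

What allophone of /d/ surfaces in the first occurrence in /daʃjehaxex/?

[d]

/d/ — word-initial; rule 2 does not apply here → [d].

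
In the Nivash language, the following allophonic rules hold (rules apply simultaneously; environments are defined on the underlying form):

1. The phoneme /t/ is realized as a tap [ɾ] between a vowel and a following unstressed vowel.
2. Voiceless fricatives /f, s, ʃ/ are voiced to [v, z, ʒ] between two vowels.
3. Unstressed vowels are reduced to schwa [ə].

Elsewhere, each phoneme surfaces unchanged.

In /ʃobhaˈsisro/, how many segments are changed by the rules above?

4

Segments that undergo a rule: /o/ → [ə] (rule 3); /a/ → [ə] (rule 3); /s/ → [z] (rule 2); /o/ → [ə] (rule 3).
All other segments surface unchanged.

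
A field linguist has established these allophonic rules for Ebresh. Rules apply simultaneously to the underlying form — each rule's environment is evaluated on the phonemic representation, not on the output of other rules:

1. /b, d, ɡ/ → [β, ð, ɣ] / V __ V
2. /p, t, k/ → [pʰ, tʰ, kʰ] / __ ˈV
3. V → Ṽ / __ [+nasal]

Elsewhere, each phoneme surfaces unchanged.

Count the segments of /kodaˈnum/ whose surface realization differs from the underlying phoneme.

3

Segments that undergo a rule: /d/ → [ð] (rule 1); /a/ → [ã] (rule 3); /u/ → [ũ] (rule 3).
All other segments surface unchanged.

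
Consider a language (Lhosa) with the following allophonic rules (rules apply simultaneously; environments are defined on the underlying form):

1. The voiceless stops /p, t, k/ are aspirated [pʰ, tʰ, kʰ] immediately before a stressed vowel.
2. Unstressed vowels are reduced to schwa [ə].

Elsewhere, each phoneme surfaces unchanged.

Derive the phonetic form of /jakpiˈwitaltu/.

[jəkpəˈwitəltə]

/j/ stays [j].
/a/ (between /j/ and /k/): in an unstressed syllable, so rule 2 applies → [ə].
/k/ (between /a/ and /p/): rule 1 targets it, but not immediately before a stressed vowel → unchanged [k].
/p/ (between /k/ and /i/) fails the environment for rule 1, so it stays [p].
/i/ — between /p/ and /w/, in an unstressed syllable — surfaces as [ə] (rule 2).
/w/ (between /i/ and /i/): no rule targets it → [w].
/i/ (between /w/ and /t/): rule 2 targets it, but not in an unstressed syllable → unchanged [i].
/t/ (between /i/ and /a/): rule 1 targets it, but not immediately before a stressed vowel → unchanged [t].
/a/ (between /t/ and /l/): in an unstressed syllable, so rule 2 applies → [ə].
/l/ stays [l].
/t/ (between /l/ and /u/) is in the target of rule 1 but the environment (immediately before a stressed vowel) is not met → [t].
/u/ (word-final) occurs in an unstressed syllable → [ə] by rule 2.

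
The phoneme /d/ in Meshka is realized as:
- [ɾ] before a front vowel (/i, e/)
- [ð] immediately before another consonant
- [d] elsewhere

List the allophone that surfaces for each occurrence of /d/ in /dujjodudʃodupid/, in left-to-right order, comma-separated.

[d], [d], [ð], [d], [d]

Occurrence 1 (position 1): no conditioning environment matches → elsewhere allophone [d].
Occurrence 2 (position 6): no conditioning environment matches → elsewhere allophone [d].
Occurrence 3 (position 8): immediately before another consonant → [ð].
Occurrence 4 (position 11): no conditioning environment matches → elsewhere allophone [d].
Occurrence 5 (position 15): no conditioning environment matches → elsewhere allophone [d].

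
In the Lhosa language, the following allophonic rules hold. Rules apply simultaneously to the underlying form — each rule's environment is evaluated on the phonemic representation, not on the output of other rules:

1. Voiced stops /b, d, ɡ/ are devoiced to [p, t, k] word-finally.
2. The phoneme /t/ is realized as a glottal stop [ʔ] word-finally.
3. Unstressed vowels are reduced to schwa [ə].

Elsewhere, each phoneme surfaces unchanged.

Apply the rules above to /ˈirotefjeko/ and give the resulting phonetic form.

/i/ (word-initial) fails the environment for rule 3, so it stays [i].
/o/ (between /r/ and /t/) occurs in an unstressed syllable → [ə] by rule 3.
/t/ (between /o/ and /e/) is in the target of rule 2 but the environment (word-finally) is not met → [t].
/e/ (between /t/ and /f/): in an unstressed syllable, so rule 3 applies → [ə].
/e/ — between /j/ and /k/, in an unstressed syllable — surfaces as [ə] (rule 3).
Rule 3 applies to /o/ (word-final: in an unstressed syllable) → [ə].

[ˈirətəfjəkə]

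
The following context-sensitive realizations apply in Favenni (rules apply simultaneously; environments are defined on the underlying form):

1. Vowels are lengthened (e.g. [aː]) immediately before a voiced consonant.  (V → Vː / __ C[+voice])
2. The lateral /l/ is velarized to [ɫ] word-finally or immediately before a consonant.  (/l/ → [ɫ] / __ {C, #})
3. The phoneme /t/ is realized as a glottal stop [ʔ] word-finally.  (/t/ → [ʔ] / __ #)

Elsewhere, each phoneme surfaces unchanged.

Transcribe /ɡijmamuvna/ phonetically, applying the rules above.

/i/ — between /ɡ/ and /j/, before a voiced consonant — surfaces as [iː] (rule 1).
/a/ — between /m/ and /m/, before a voiced consonant — surfaces as [aː] (rule 1).
/u/ (between /m/ and /v/) occurs before a voiced consonant → [uː] by rule 1.
/a/ — word-final; rule 1 does not apply here → [a].

[ɡiːjmaːmuːvna]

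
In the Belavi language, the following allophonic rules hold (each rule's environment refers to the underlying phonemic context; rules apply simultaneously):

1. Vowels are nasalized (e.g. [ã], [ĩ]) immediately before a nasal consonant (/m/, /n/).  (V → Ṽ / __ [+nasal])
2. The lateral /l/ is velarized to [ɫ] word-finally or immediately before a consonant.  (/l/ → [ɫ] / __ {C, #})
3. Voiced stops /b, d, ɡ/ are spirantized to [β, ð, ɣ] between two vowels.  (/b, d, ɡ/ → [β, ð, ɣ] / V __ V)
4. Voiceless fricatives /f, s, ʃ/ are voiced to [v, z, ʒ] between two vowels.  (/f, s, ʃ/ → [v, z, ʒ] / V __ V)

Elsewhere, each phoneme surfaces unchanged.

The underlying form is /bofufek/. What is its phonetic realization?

[bovuvek]

/b/ — word-initial; rule 3 does not apply here → [b].
/o/ — between /b/ and /f/; rule 1 does not apply here → [o].
/f/ meets the environment for rule 4 (between two vowels) → [v].
/u/ — between /f/ and /f/; rule 1 does not apply here → [u].
/f/ meets the environment for rule 4 (between two vowels) → [v].
/e/ (between /f/ and /k/) is in the target of rule 1 but the environment (before a nasal consonant) is not met → [e].
/k/ (word-final): no rule targets it → [k].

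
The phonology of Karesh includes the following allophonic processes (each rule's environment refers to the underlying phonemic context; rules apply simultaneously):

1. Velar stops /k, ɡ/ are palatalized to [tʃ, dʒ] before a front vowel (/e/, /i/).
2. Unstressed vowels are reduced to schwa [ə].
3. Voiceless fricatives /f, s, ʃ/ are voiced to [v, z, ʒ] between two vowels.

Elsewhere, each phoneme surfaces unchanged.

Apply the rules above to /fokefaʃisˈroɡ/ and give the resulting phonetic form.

[fətʃəvəʒəsˈroɡ]

/f/ (word-initial) fails the environment for rule 3, so it stays [f].
Rule 2 applies to /o/ (between /f/ and /k/: in an unstressed syllable) → [ə].
/k/ — between /o/ and /e/, before a front vowel — surfaces as [tʃ] (rule 1).
/e/ meets the environment for rule 2 (in an unstressed syllable) → [ə].
/f/ meets the environment for rule 3 (between two vowels) → [v].
Rule 2 applies to /a/ (between /f/ and /ʃ/: in an unstressed syllable) → [ə].
/ʃ/ meets the environment for rule 3 (between two vowels) → [ʒ].
Rule 2 applies to /i/ (between /ʃ/ and /s/: in an unstressed syllable) → [ə].
/s/ (between /i/ and /r/): rule 3 targets it, but not between two vowels → unchanged [s].
/r/ stays [r].
/o/ (between /r/ and /ɡ/): rule 2 targets it, but not in an unstressed syllable → unchanged [o].
/ɡ/ (word-final): rule 1 targets it, but not before a front vowel → unchanged [ɡ].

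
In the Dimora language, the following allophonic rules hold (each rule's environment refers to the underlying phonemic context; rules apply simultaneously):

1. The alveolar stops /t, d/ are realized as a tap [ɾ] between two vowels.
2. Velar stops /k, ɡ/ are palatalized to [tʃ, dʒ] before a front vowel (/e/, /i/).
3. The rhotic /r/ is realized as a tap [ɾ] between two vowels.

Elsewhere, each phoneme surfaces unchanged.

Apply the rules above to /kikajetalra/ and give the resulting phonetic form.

/k/ (word-initial) occurs before a front vowel → [tʃ] by rule 2.
/i/ stays [i].
/k/ (between /i/ and /a/) fails the environment for rule 2, so it stays [k].
/a/ — not in any rule's target class → [a].
/j/ — not in any rule's target class → [j].
/e/ — not in any rule's target class → [e].
/t/ (between /e/ and /a/): between two vowels, so rule 1 applies → [ɾ].
/a/ stays [a].
/l/ — not in any rule's target class → [l].
/r/ (between /l/ and /a/) is in the target of rule 3 but the environment (between two vowels) is not met → [r].
/a/ — not in any rule's target class → [a].

[tʃikajeɾalra]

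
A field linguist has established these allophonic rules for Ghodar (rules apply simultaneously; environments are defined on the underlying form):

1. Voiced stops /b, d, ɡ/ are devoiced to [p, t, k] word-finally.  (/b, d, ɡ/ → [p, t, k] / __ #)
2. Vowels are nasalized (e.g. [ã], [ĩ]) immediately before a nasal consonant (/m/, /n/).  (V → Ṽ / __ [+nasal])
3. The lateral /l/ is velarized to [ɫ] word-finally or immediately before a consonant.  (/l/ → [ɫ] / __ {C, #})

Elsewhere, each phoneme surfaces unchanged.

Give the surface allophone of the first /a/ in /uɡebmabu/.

/a/ (between /m/ and /b/) is in the target of rule 2 but the environment (before a nasal consonant) is not met → [a].

[a]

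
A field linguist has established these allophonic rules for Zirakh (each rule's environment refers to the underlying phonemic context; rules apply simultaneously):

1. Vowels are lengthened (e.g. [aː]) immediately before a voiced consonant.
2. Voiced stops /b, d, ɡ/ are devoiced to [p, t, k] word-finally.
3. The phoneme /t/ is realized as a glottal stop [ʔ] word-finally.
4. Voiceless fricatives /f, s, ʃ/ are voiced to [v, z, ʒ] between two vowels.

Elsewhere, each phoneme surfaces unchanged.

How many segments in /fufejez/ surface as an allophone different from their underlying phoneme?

Segments that undergo a rule: /f/ → [v] (rule 4); /e/ → [eː] (rule 1); /e/ → [eː] (rule 1).
All other segments surface unchanged.

3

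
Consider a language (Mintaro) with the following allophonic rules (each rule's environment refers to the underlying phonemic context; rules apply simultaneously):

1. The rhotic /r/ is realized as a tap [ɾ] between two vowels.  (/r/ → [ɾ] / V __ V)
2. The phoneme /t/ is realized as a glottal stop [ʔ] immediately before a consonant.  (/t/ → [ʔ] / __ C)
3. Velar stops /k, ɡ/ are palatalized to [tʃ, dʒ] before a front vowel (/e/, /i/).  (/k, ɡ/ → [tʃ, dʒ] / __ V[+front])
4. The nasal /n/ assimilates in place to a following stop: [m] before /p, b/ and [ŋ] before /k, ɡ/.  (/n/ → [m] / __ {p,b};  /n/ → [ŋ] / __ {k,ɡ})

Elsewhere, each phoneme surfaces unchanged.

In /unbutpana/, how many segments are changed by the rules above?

2

Segments that undergo a rule: /n/ → [m] (rule 4); /t/ → [ʔ] (rule 2).
All other segments surface unchanged.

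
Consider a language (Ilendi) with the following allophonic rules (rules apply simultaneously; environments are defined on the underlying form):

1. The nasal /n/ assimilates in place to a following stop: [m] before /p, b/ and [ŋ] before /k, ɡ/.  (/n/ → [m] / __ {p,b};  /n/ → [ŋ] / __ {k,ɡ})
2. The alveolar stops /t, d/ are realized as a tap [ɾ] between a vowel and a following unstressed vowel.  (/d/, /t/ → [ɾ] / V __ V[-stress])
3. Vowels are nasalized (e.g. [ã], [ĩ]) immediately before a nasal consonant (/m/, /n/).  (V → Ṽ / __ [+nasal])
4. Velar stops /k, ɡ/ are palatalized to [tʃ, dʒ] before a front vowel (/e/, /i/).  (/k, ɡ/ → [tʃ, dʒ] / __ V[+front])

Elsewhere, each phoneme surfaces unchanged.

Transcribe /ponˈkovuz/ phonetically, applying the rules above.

/p/ — not in any rule's target class → [p].
/o/ — between /p/ and /n/, before a nasal consonant — surfaces as [õ] (rule 3).
/n/ (between /o/ and /k/): before a labial or velar stop, so rule 1 applies → [ŋ].
/k/ (between /n/ and /o/): rule 4 targets it, but not before a front vowel → unchanged [k].
/o/ — between /k/ and /v/; rule 3 does not apply here → [o].
/v/ stays [v].
/u/ — between /v/ and /z/; rule 3 does not apply here → [u].
/z/ stays [z].

[põŋˈkovuz]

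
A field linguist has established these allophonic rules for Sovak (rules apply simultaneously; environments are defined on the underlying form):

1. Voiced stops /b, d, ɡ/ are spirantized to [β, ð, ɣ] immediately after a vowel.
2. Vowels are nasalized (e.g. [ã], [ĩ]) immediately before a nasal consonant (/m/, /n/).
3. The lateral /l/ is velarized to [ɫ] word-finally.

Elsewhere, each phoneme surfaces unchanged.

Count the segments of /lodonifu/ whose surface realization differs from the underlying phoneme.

Segments that undergo a rule: /d/ → [ð] (rule 1); /o/ → [õ] (rule 2).
All other segments surface unchanged.

2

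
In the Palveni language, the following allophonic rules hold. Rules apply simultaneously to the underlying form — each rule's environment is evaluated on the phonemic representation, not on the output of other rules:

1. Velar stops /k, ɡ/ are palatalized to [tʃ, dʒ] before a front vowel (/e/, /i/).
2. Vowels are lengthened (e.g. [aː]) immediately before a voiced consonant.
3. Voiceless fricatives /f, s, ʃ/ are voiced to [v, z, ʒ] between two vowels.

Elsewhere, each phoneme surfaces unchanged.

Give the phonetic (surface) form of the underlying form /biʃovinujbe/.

[biʒoːviːnuːjbe]

/b/ — not in any rule's target class → [b].
/i/ (between /b/ and /ʃ/): rule 2 targets it, but not before a voiced consonant → unchanged [i].
Rule 3 applies to /ʃ/ (between /i/ and /o/: between two vowels) → [ʒ].
/o/ — between /ʃ/ and /v/, before a voiced consonant — surfaces as [oː] (rule 2).
/v/ — not in any rule's target class → [v].
/i/ (between /v/ and /n/): before a voiced consonant, so rule 2 applies → [iː].
/n/ (between /i/ and /u/) is unaffected → [n].
/u/ meets the environment for rule 2 (before a voiced consonant) → [uː].
/j/ (between /u/ and /b/) is unaffected → [j].
/b/ — not in any rule's target class → [b].
/e/ (word-final): rule 2 targets it, but not before a voiced consonant → unchanged [e].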